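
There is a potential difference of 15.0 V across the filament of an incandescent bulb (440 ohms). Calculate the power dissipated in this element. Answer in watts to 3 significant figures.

0.511 W

With V across and R both known, P = V²/R gives the dissipation directly.
P = (15.0 V)² / 440 Ω = 0.5114 W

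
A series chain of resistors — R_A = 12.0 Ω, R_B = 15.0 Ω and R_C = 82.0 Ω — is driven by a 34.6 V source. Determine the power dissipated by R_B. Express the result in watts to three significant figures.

1.51 W

The current is common to all series resistors; compute it, then apply P = I²R for the target.
R_total = 12.0 + 15.0 + 82.0 = 109.0 Ω
I = V / R_total = 34.6 / 109.0 = 0.3174 A
P_R_B = I² × R_B = (0.3174)² × 15.0 = 1.511 W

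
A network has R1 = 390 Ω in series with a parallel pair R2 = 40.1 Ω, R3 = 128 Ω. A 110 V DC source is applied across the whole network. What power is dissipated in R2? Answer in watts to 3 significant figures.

Collapse R2‖R3 to a single equivalent, reducing the network to two series elements.
R_p = (40.1×128)/(40.1+128) = 30.53 Ω
R_total = 390 + 30.53 = 420.5 Ω
I = V / R_total = 110 / 420.5 = 0.2616 A
Voltage across the parallel pair: V_p = I × R_p = 0.2616 × 30.53 = 7.987 V
R2 is across V_p, so use P = V²/R for that branch.
P_R2 = (7.987)² / 40.1 = 1.591 W

1.59 W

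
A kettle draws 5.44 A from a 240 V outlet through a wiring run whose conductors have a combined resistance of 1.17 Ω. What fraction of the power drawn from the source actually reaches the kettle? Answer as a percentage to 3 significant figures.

The wiring run carries the full 5.44 A.
P_line = I² R_line = (5.440)² × 1.17 = 34.62 W
P_source = V I = 240 × 5.440 = 1306 W; P_load = 1271 W
η = P_load / P_source = 1271 / 1306 = 0.9735

97.3 %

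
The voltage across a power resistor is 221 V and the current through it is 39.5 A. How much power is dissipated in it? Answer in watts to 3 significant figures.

With V and I both given, power follows immediately from P = V I.
P = 221 V × 39.50 A = 8730 W

8730 W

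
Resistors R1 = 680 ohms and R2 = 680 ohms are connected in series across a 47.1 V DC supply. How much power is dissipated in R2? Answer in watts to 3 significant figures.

0.816 W

The current is common to all series resistors; compute it, then apply P = I²R for the target.
R_total = 680 + 680 = 1360 Ω
I = V / R_total = 47.1 / 1360 = 0.03463 A
P_R2 = I² × R2 = (0.03463)² × 680 = 0.8156 W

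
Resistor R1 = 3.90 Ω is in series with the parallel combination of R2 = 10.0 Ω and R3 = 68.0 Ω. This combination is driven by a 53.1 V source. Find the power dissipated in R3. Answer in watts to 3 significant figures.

Reduce the parallel pair to R_p first; the network is then a simple series string.
R_p = (10.0×68.0)/(10.0+68.0) = 8.718 Ω
R_total = 3.90 + 8.718 = 12.62 Ω
I = V / R_total = 53.1 / 12.62 = 4.208 A
Voltage across the parallel pair: V_p = I × R_p = 4.208 × 8.718 = 36.69 V
R3 is across V_p, so use P = V²/R for that branch.
P_R3 = (36.69)² / 68.0 = 19.79 W

19.8 W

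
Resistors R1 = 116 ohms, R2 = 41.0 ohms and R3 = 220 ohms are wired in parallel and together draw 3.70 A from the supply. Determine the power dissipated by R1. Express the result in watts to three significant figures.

We need the common branch voltage; get it from I_total × R_eq, then P = V²/R for the branch.
1/R_eq = 1/116 + 1/41.0 + 1/220 ⇒ R_eq = 26.63 Ω
V = I_total × R_eq = 3.700 × 26.63 = 98.52 V
P_R1 = V² / R1 = (98.52)² / 116 = 83.67 W

83.7 W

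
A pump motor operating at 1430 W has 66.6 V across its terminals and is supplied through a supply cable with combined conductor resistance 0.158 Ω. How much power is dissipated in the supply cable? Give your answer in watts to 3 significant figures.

72.8 W

Only the current and the line resistance are needed for the I²R loss.
I = P / V = 1430 / 66.6 = 21.47 A through the supply cable.
P_line = I² R_line = (21.47)² × 0.158 = 72.84 W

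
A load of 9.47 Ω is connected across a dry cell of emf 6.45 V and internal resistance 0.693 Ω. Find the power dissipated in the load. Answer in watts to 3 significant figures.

The internal resistance and the load are in series, so the same I flows through both; get I from ε/(r+R), then I²R for the load.
I = ε / (r + R) = 6.45 / (0.693 + 9.47) = 0.6347 A
P_load = I² R = (0.6347)² × 9.47 = 3.814 W

3.81 W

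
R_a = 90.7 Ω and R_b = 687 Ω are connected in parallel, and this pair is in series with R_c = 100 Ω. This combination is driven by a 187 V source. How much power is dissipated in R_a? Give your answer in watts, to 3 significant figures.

Combine R_a and R_b into their parallel equivalent first, reducing the network to two series resistors.
R_p = (90.7×687)/(90.7+687) = 80.12 Ω
R_total = R_p + 100 = 80.12 + 100 = 180.1 Ω
I = V / R_total = 187 / 180.1 = 1.038 A
Voltage across the parallel pair: V_p = I × R_p = 1.038 × 80.12 = 83.18 V
R_a has V_p across it, so P = V_p²/R_a.
P_R_a = (83.18)² / 90.7 = 76.29 W

76.3 W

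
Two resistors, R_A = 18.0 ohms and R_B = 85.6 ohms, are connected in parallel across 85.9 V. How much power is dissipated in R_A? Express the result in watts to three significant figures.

410 W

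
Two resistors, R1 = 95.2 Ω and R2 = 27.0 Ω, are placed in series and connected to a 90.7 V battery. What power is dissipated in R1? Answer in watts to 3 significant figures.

52.4 W

In a series string the same current flows through every resistor — find that current, then P = I²R for the one we want.
R_total = 95.2 + 27.0 = 122.2 Ω
I = V / R_total = 90.7 / 122.2 = 0.7422 A
P_R1 = I² × R1 = (0.7422)² × 95.2 = 52.45 W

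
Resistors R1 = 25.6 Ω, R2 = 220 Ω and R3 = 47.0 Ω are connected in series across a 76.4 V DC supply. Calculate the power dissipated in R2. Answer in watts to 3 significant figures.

Since the resistors are in series they all carry the loop current I = V/R_total; the power in any one is I²R.
R_total = 25.6 + 220 + 47.0 = 292.6 Ω
I = V / R_total = 76.4 / 292.6 = 0.2611 A
P_R2 = I² × R2 = (0.2611)² × 220 = 15.00 W

15.0 W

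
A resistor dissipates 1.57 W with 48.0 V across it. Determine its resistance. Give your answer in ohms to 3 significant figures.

The two known quantities fix the third via R = V² / P.
R = (48.0)² / 1.57 = 1468 Ω

1470 Ω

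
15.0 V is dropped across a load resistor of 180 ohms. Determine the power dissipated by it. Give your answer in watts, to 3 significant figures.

1.25 W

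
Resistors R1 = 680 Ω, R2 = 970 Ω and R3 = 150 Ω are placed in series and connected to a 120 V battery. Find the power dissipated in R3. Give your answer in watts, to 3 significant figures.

Since the resistors are in series they all carry the loop current I = V/R_total; the power in any one is I²R.
R_total = 680 + 970 + 150 = 1800 Ω
I = V / R_total = 120 / 1800 = 0.06667 A
P_R3 = I² × R3 = (0.06667)² × 150 = 0.6667 W

0.667 W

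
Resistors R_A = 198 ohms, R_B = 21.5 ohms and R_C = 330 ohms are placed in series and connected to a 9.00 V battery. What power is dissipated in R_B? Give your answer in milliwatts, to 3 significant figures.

5.77 mW

Since the resistors are in series they all carry the loop current I = V/R_total; the power in any one is I²R.
R_total = 198 + 21.5 + 330 = 549.5 Ω
I = V / R_total = 9.00 / 549.5 = 0.01638 A
P_R_B = I² × R_B = (0.01638)² × 21.5 = 0.005768 W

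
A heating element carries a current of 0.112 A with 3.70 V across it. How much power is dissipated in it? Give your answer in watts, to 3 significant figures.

0.414 W

Both the voltage across and the current through the element are known, so P = V I applies directly.
P = 3.70 V × 0.1120 A = 0.4144 W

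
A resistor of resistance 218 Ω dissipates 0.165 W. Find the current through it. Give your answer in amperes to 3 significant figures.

The two known quantities fix the third via I = √(P / R).
I = √(0.165 / 218) = 0.02751 A

0.0275 A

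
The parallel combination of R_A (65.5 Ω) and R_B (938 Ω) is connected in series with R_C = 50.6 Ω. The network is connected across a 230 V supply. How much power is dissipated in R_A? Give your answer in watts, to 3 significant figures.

242 W

Collapse the R_A‖R_B pair into one equivalent R_p; then R_p and R_C form a series string.
R_p = (65.5×938)/(65.5+938) = 61.22 Ω
R_total = R_p + 50.6 = 61.22 + 50.6 = 111.8 Ω
I = V / R_total = 230 / 111.8 = 2.057 A
Voltage across the parallel pair: V_p = I × R_p = 2.057 × 61.22 = 125.9 V
R_A sits across V_p; its power is V_p²/R.
P_R_A = (125.9)² / 65.5 = 242.1 W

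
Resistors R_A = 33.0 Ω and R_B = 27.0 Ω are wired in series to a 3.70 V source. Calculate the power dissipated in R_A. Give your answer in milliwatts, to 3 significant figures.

Series elements share the same current, so find I first, then use P = I²R.
R_total = 33.0 + 27.0 = 60.00 Ω
I = V / R_total = 3.70 / 60.00 = 0.06167 A
P_R_A = I² × R_A = (0.06167)² × 33.0 = 0.1255 W

125 mW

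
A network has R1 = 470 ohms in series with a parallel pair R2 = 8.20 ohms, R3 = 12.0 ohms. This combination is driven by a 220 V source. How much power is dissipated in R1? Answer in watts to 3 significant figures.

101 W

Collapse R2‖R3 to a single equivalent, reducing the network to two series elements.
R_p = (8.20×12.0)/(8.20+12.0) = 4.871 Ω
R_total = 470 + 4.871 = 474.9 Ω
I = V / R_total = 220 / 474.9 = 0.4633 A
R1 is in the main series path, so its power is I²R1.
P_R1 = (0.4633)² × 470 = 100.9 W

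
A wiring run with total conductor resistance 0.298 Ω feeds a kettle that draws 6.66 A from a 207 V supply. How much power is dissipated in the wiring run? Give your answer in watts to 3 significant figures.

Only the current and the line resistance are needed for the I²R loss.
The wiring run carries the full 6.66 A.
P_line = I² R_line = (6.660)² × 0.298 = 13.22 W

13.2 W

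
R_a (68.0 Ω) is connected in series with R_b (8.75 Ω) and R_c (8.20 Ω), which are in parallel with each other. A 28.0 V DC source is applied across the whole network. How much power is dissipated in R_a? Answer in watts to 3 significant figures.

10.2 W

Collapse R_b‖R_c to a single equivalent, reducing the network to two series elements.
R_p = (8.75×8.20)/(8.75+8.20) = 4.233 Ω
R_total = 68.0 + 4.233 = 72.23 Ω
I = V / R_total = 28.0 / 72.23 = 0.3876 A
R_a is in the main series path, so its power is I²R_a.
P_R_a = (0.3876)² × 68.0 = 10.22 W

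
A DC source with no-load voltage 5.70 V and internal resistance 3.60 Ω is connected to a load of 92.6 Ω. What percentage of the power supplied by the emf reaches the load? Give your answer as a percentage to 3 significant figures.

The source delivers εI, of which I²R reaches the load and I²r is lost; since I is common, η = R/(R+r).
η = R / (R + r) = 92.6 / (92.6 + 3.60) = 0.9626

96.3 %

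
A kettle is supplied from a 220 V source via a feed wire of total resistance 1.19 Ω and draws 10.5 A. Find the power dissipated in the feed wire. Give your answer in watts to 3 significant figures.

The feed wire and load are in series, so the same current flows in both; the loss is I²R_line.
The feed wire carries the full 10.5 A.
P_line = I² R_line = (10.50)² × 1.19 = 131.2 W

131 W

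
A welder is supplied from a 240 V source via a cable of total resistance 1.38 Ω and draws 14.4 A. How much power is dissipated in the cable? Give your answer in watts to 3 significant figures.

286 W

Only the current and the line resistance are needed for the I²R loss.
The cable carries the full 14.4 A.
P_line = I² R_line = (14.40)² × 1.38 = 286.2 W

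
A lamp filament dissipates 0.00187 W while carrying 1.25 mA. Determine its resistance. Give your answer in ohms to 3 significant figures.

1200 Ω

Inverting the appropriate power form: R = P / I².
R = 0.00187 / (0.001250)² = 1197 Ω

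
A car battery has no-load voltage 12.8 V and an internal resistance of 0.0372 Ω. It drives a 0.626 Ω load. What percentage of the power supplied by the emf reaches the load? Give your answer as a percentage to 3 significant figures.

94.4 %

Both r and R carry the same current, so the power split is just the resistance split: η = R/(R+r).
η = R / (R + r) = 0.626 / (0.626 + 0.0372) = 0.9439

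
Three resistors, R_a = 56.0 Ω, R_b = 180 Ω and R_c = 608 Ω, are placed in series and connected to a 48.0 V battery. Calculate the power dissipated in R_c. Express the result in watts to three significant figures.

1.97 W

Since the resistors are in series they all carry the loop current I = V/R_total; the power in any one is I²R.
R_total = 56.0 + 180 + 608 = 844.0 Ω
I = V / R_total = 48.0 / 844.0 = 0.05687 A
P_R_c = I² × R_c = (0.05687)² × 608 = 1.967 W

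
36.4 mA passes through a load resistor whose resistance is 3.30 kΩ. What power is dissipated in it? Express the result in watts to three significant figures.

Knowing I and R, the power is just I²R — no need to find V first.
P = (0.03640 A)² × 3300 Ω = 4.372 W

4.37 W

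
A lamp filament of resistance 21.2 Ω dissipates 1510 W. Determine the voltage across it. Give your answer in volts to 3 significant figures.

179 V

From P = V I = I²R = V²/R, with the two given quantities we get V = √(P R).
V = √(1510 × 21.2) = 178.9 V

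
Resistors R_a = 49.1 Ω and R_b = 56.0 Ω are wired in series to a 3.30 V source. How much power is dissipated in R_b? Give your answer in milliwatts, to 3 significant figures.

Since the resistors are in series they all carry the loop current I = V/R_total; the power in any one is I²R.
R_total = 49.1 + 56.0 = 105.1 Ω
I = V / R_total = 3.30 / 105.1 = 0.03140 A
P_R_b = I² × R_b = (0.03140)² × 56.0 = 0.05521 W

55.2 mW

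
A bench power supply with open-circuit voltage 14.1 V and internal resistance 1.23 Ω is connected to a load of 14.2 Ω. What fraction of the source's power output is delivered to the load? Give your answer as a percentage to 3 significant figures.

The source delivers εI, of which I²R reaches the load and I²r is lost; since I is common, η = R/(R+r).
η = R / (R + r) = 14.2 / (14.2 + 1.23) = 0.9203

92.0 %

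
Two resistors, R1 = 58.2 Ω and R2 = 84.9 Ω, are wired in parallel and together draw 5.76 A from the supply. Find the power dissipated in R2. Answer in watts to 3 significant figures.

466 W

We need the common branch voltage; get it from I_total × R_eq, then P = V²/R for the branch.
1/R_eq = 1/58.2 + 1/84.9 ⇒ R_eq = 34.53 Ω
V = I_total × R_eq = 5.760 × 34.53 = 198.9 V
P_R2 = V² / R2 = (198.9)² / 84.9 = 465.9 W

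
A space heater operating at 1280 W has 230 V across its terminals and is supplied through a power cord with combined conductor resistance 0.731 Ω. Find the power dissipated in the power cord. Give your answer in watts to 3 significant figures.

22.6 W

Only the current and the line resistance are needed for the I²R loss.
I = P / V = 1280 / 230 = 5.565 A through the power cord.
P_line = I² R_line = (5.565)² × 0.731 = 22.64 W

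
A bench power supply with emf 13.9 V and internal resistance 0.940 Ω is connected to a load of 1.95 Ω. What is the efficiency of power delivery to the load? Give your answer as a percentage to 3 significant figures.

67.5 %

Both r and R carry the same current, so the power split is just the resistance split: η = R/(R+r).
η = R / (R + r) = 1.95 / (1.95 + 0.940) = 0.6747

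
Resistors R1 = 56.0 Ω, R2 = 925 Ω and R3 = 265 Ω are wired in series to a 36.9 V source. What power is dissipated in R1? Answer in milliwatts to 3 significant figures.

The current is common to all series resistors; compute it, then apply P = I²R for the target.
R_total = 56.0 + 925 + 265 = 1246 Ω
I = V / R_total = 36.9 / 1246 = 0.02961 A
P_R1 = I² × R1 = (0.02961)² × 56.0 = 0.04911 W

49.1 mW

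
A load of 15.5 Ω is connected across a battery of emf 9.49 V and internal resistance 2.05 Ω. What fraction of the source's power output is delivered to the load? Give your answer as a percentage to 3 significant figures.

88.3 %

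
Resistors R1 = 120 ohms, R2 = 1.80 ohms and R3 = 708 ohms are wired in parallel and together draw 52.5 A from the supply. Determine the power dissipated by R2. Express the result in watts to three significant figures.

4790 W

Only the total current is stated, so first find the parallel equivalent to get the voltage across the combination.
1/R_eq = 1/120 + 1/1.80 + 1/708 ⇒ R_eq = 1.769 Ω
V = I_total × R_eq = 52.50 × 1.769 = 92.87 V
P_R2 = V² / R2 = (92.87)² / 1.80 = 4792 W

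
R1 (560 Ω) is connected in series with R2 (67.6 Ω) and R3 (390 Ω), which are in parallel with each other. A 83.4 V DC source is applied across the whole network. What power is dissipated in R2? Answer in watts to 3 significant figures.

0.895 W

Collapse R2‖R3 to a single equivalent, reducing the network to two series elements.
R_p = (67.6×390)/(67.6+390) = 57.61 Ω
R_total = 560 + 57.61 = 617.6 Ω
I = V / R_total = 83.4 / 617.6 = 0.1350 A
Voltage across the parallel pair: V_p = I × R_p = 0.1350 × 57.61 = 7.780 V
With V_p across R2, its power is V_p²/R2.
P_R2 = (7.780)² / 67.6 = 0.8954 W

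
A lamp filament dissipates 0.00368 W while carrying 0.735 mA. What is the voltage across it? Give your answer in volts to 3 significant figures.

5.01 V

Rearranging the power relation for the two known quantities gives V = P / I.
V = 0.00368 / 0.0007350 = 5.007 V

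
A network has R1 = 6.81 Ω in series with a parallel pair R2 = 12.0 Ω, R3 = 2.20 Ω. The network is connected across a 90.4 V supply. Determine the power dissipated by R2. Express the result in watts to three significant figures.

31.3 W

Collapse R2‖R3 to a single equivalent, reducing the network to two series elements.
R_p = (12.0×2.20)/(12.0+2.20) = 1.859 Ω
R_total = 6.81 + 1.859 = 8.669 Ω
I = V / R_total = 90.4 / 8.669 = 10.43 A
Voltage across the parallel pair: V_p = I × R_p = 10.43 × 1.859 = 19.39 V
R2 sees V_p directly, so P = V_p² / R2.
P_R2 = (19.39)² / 12.0 = 31.32 W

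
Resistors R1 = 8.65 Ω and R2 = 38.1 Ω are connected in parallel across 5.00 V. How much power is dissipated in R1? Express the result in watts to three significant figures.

2.89 W

Every branch has 5.00 V across it, so for R1 the power is simply V²/R.
P_R1 = V² / R1 = (5.00)² / 8.65 Ω = 2.890 W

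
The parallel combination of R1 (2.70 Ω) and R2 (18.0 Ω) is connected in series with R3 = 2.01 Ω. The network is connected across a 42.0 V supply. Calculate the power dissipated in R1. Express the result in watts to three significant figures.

190 W

Combine R1 and R2 into their parallel equivalent first, reducing the network to two series resistors.
R_p = (2.70×18.0)/(2.70+18.0) = 2.348 Ω
R_total = R_p + 2.01 = 2.348 + 2.01 = 4.358 Ω
I = V / R_total = 42.0 / 4.358 = 9.638 A
Voltage across the parallel pair: V_p = I × R_p = 9.638 × 2.348 = 22.63 V
R1 has V_p across it, so P = V_p²/R1.
P_R1 = (22.63)² / 2.70 = 189.6 W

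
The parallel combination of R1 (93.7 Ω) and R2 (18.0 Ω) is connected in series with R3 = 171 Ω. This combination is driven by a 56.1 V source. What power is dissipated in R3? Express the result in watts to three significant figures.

Reduce the parallel combination to a single R_p; the circuit then becomes R_p in series with the remaining resistor.
R_p = (93.7×18.0)/(93.7+18.0) = 15.10 Ω
R_total = R_p + 171 = 15.10 + 171 = 186.1 Ω
I = V / R_total = 56.1 / 186.1 = 0.3015 A
R3 is the series element, so its power is I²R.
P_R3 = (0.3015)² × 171 = 15.54 W

15.5 W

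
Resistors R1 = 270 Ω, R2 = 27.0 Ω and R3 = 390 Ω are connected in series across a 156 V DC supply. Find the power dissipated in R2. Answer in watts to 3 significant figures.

1.39 W

Every series element carries the same I. Get I from the total resistance, then P = I² × R2.
R_total = 270 + 27.0 + 390 = 687.0 Ω
I = V / R_total = 156 / 687.0 = 0.2271 A
P_R2 = I² × R2 = (0.2271)² × 27.0 = 1.392 W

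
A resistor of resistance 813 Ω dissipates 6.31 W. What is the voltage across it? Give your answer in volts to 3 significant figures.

71.6 V

The two known quantities fix the third via V = √(P R).
V = √(6.31 × 813) = 71.62 V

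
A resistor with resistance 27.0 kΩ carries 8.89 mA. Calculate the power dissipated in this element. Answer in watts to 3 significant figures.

2.13 W

The current through and the resistance of the element are both given; use P = I²R.
P = (0.008890 A)² × 27000 Ω = 2.134 W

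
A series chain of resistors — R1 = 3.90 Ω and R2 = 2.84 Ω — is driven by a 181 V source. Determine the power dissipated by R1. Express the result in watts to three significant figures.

Series elements share the same current, so find I first, then use P = I²R.
R_total = 3.90 + 2.84 = 6.740 Ω
I = V / R_total = 181 / 6.740 = 26.85 A
P_R1 = I² × R1 = (26.85)² × 3.90 = 2813 W

2810 W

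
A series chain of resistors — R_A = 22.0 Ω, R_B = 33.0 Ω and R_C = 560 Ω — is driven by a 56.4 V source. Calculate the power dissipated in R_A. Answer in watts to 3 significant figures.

The current is common to all series resistors; compute it, then apply P = I²R for the target.
R_total = 22.0 + 33.0 + 560 = 615.0 Ω
I = V / R_total = 56.4 / 615.0 = 0.09171 A
P_R_A = I² × R_A = (0.09171)² × 22.0 = 0.1850 W

0.185 W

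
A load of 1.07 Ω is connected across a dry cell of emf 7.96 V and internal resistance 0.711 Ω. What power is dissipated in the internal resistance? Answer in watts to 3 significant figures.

14.2 W

r is in series with the load, so it carries the full circuit current — the loss in it is I²r.
I = ε / (r + R) = 7.96 / (0.711 + 1.07) = 4.469 A
P_int = I² r = (4.469)² × 0.711 = 14.20 W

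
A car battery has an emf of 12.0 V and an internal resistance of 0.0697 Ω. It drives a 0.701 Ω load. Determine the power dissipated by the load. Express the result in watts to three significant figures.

With r and R in series, I = ε/(r+R); the load dissipates I²R.
I = ε / (r + R) = 12.0 / (0.0697 + 0.701) = 15.57 A
P_load = I² R = (15.57)² × 0.701 = 169.9 W

170 W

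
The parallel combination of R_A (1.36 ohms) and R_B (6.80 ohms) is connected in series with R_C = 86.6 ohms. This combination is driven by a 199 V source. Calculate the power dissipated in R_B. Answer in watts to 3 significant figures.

0.972 W

Reduce the parallel combination to a single R_p; the circuit then becomes R_p in series with the remaining resistor.
R_p = (1.36×6.80)/(1.36+6.80) = 1.133 Ω
R_total = R_p + 86.6 = 1.133 + 86.6 = 87.73 Ω
I = V / R_total = 199 / 87.73 = 2.268 A
Voltage across the parallel pair: V_p = I × R_p = 2.268 × 1.133 = 2.571 V
R_B has V_p across it, so P = V_p²/R_B.
P_R_B = (2.571)² / 6.80 = 0.9718 W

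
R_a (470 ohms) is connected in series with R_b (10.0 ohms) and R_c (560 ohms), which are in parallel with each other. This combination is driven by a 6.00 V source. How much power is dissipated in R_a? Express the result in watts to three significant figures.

First combine the parallel branches into one equivalent R_p, then R_a + R_p is a series pair.
R_p = (10.0×560)/(10.0+560) = 9.825 Ω
R_total = 470 + 9.825 = 479.8 Ω
I = V / R_total = 6.00 / 479.8 = 0.01250 A
All the current flows through R_a; use P = I²R.
P_R_a = (0.01250)² × 470 = 0.07349 W

0.0735 W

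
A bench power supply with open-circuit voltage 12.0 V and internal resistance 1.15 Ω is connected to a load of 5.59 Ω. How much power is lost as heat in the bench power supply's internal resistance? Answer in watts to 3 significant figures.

The internal resistance carries the same current as the load; P_int = I²r.
I = ε / (r + R) = 12.0 / (1.15 + 5.59) = 1.780 A
P_int = I² r = (1.780)² × 1.15 = 3.645 W

3.65 W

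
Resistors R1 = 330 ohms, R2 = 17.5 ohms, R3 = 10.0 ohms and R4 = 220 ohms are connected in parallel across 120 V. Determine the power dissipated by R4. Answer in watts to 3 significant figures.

Parallel branches share the same voltage; P = V²/R gives the branch power in one step.
P_R4 = V² / R4 = (120)² / 220 Ω = 65.45 W

65.5 W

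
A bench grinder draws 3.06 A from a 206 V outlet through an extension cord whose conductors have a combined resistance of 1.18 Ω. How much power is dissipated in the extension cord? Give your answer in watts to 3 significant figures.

The extension cord and load are in series, so the same current flows in both; the loss is I²R_line.
The extension cord carries the full 3.06 A.
P_line = I² R_line = (3.060)² × 1.18 = 11.05 W

11.0 W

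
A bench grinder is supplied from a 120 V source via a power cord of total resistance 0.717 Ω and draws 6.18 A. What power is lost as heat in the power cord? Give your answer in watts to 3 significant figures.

The power cord and load are in series, so the same current flows in both; the loss is I²R_line.
The power cord carries the full 6.18 A.
P_line = I² R_line = (6.180)² × 0.717 = 27.38 W

27.4 W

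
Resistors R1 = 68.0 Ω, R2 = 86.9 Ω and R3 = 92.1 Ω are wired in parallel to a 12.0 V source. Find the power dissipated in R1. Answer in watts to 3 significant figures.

R1 sits directly across the source, so P = V²/R with V = 12.0 V.
P_R1 = V² / R1 = (12.0)² / 68.0 Ω = 2.118 W

2.12 W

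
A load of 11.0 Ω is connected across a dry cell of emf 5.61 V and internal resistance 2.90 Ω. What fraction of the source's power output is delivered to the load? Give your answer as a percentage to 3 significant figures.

Both r and R carry the same current, so the power split is just the resistance split: η = R/(R+r).
η = R / (R + r) = 11.0 / (11.0 + 2.90) = 0.7914

79.1 %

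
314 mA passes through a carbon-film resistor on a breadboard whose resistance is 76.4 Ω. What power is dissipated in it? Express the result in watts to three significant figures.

7.53 W

Knowing I and R, the power is just I²R — no need to find V first.
P = (0.3140 A)² × 76.4 Ω = 7.533 W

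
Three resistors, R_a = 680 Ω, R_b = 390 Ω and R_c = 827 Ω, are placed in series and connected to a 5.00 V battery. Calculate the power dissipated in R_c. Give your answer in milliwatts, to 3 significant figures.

5.75 mW

In a series string the same current flows through every resistor — find that current, then P = I²R for the one we want.
R_total = 680 + 390 + 827 = 1897 Ω
I = V / R_total = 5.00 / 1897 = 0.002636 A
P_R_c = I² × R_c = (0.002636)² × 827 = 0.005745 W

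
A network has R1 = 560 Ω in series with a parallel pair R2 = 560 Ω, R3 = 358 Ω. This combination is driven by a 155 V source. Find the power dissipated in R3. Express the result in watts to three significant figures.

5.28 W

First combine the parallel branches into one equivalent R_p, then R1 + R_p is a series pair.
R_p = (560×358)/(560+358) = 218.4 Ω
R_total = 560 + 218.4 = 778.4 Ω
I = V / R_total = 155 / 778.4 = 0.1991 A
Voltage across the parallel pair: V_p = I × R_p = 0.1991 × 218.4 = 43.49 V
R3 sees V_p directly, so P = V_p² / R3.
P_R3 = (43.49)² / 358 = 5.283 W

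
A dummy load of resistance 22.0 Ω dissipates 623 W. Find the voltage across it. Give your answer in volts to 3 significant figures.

117 V

From P = V I = I²R = V²/R, with the two given quantities we get V = √(P R).
V = √(623 × 22.0) = 117.1 V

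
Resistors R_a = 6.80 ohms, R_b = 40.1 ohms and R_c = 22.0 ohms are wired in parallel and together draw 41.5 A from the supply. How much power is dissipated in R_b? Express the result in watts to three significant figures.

908 W

Parallel branches share V, not I — compute V via R_eq, then use V²/R for the target branch.
1/R_eq = 1/6.80 + 1/40.1 + 1/22.0 ⇒ R_eq = 4.599 Ω
V = I_total × R_eq = 41.50 × 4.599 = 190.8 V
P_R_b = V² / R_b = (190.8)² / 40.1 = 908.3 W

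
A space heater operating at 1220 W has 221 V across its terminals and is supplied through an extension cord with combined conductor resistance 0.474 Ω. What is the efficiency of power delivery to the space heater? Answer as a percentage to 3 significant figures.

I = P / V = 1220 / 221 = 5.520 A through the extension cord.
P_line = I² R_line = (5.520)² × 0.474 = 14.44 W
P_source = P_load + P_line = 1220 + 14.44 = 1234 W
η = P_load / P_source = 1220 / 1234 = 0.9883

98.8 %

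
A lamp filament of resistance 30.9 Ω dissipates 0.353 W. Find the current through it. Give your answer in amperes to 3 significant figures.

From P = V I = I²R = V²/R, with the two given quantities we get I = √(P / R).
I = √(0.353 / 30.9) = 0.1069 A

0.107 A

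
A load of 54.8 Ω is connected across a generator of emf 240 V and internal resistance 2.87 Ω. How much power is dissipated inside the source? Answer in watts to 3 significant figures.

Internal loss is I²r, with I set by the total series resistance r+R.
I = ε / (r + R) = 240 / (2.87 + 54.8) = 4.162 A
P_int = I² r = (4.162)² × 2.87 = 49.71 W

49.7 W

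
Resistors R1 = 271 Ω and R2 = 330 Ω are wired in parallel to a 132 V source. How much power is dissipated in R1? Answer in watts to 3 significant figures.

64.3 W

Each parallel branch sees the full supply voltage, so P = V²/R applies directly to the target branch.
P_R1 = V² / R1 = (132)² / 271 Ω = 64.30 W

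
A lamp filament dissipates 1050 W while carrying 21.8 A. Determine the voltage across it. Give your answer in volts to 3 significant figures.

The two known quantities fix the third via V = P / I.
V = 1050 / 21.80 = 48.17 V

48.2 V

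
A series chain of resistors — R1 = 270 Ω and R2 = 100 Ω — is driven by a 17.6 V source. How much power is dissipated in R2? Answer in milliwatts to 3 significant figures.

Every series element carries the same I. Get I from the total resistance, then P = I² × R2.
R_total = 270 + 100 = 370.0 Ω
I = V / R_total = 17.6 / 370.0 = 0.04757 A
P_R2 = I² × R2 = (0.04757)² × 100 = 0.2263 W

226 mW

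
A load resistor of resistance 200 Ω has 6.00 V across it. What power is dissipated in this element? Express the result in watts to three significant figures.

0.180 W

Voltage and resistance are given, so P = V²/R is the one-step route.
P = (6.00 V)² / 200 Ω = 0.1800 W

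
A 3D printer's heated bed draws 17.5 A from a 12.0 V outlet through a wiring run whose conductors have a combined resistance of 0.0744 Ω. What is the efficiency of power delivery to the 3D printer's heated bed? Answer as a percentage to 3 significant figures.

89.2 %

The wiring run carries the full 17.5 A.
P_line = I² R_line = (17.50)² × 0.0744 = 22.78 W
P_source = V I = 12.0 × 17.50 = 210.0 W; P_load = 187.2 W
η = P_load / P_source = 187.2 / 210.0 = 0.8915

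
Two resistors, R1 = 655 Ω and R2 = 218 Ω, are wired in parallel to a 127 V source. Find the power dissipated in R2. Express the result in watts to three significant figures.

74.0 W

Parallel branches share the same voltage; P = V²/R gives the branch power in one step.
P_R2 = V² / R2 = (127)² / 218 Ω = 73.99 W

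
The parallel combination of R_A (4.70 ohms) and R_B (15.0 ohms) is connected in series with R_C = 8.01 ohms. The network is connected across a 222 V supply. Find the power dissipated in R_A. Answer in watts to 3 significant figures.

Reduce the parallel combination to a single R_p; the circuit then becomes R_p in series with the remaining resistor.
R_p = (4.70×15.0)/(4.70+15.0) = 3.579 Ω
R_total = R_p + 8.01 = 3.579 + 8.01 = 11.59 Ω
I = V / R_total = 222 / 11.59 = 19.16 A
Voltage across the parallel pair: V_p = I × R_p = 19.16 × 3.579 = 68.56 V
Use P = V²/R for R_A with V = V_p.
P_R_A = (68.56)² / 4.70 = 1000 W

1000 W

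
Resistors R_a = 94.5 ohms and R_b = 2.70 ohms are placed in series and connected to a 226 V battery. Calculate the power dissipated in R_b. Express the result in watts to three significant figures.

14.6 W

Since the resistors are in series they all carry the loop current I = V/R_total; the power in any one is I²R.
R_total = 94.5 + 2.70 = 97.20 Ω
I = V / R_total = 226 / 97.20 = 2.325 A
P_R_b = I² × R_b = (2.325)² × 2.70 = 14.60 W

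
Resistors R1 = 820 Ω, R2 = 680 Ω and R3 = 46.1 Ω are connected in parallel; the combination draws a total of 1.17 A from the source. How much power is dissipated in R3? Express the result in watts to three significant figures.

Parallel branches share V, not I — compute V via R_eq, then use V²/R for the target branch.
1/R_eq = 1/820 + 1/680 + 1/46.1 ⇒ R_eq = 41.01 Ω
V = I_total × R_eq = 1.170 × 41.01 = 47.99 V
P_R3 = V² / R3 = (47.99)² / 46.1 = 49.95 W

49.9 W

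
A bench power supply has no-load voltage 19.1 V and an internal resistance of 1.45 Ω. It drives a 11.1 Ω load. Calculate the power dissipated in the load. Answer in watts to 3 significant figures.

Load and internal resistance form a series loop — compute the loop current, then the load power via I²R.
I = ε / (r + R) = 19.1 / (1.45 + 11.1) = 1.522 A
P_load = I² R = (1.522)² × 11.1 = 25.71 W

25.7 W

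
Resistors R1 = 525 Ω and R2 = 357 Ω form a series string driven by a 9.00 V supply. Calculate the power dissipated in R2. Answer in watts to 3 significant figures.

Series elements share the same current, so find I first, then use P = I²R.
R_total = 525 + 357 = 882.0 Ω
I = V / R_total = 9.00 / 882.0 = 0.01020 A
P_R2 = I² × R2 = (0.01020)² × 357 = 0.03717 W

0.0372 W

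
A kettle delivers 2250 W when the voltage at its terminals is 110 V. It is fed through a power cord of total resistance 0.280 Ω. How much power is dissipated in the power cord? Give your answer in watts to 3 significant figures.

The power cord and load are in series, so the same current flows in both; the loss is I²R_line.
I = P / V = 2250 / 110 = 20.45 A through the power cord.
P_line = I² R_line = (20.45)² × 0.280 = 117.1 W

117 W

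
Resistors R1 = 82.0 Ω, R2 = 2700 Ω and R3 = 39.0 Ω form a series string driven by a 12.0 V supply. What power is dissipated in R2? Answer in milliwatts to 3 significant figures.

48.9 mW

In a series string the same current flows through every resistor — find that current, then P = I²R for the one we want.
R_total = 82.0 + 2700 + 39.0 = 2821 Ω
I = V / R_total = 12.0 / 2821 = 0.004254 A
P_R2 = I² × R2 = (0.004254)² × 2700 = 0.04886 W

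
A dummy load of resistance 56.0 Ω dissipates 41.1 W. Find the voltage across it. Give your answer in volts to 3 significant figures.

The two known quantities fix the third via V = √(P R).
V = √(41.1 × 56.0) = 47.97 V

48.0 V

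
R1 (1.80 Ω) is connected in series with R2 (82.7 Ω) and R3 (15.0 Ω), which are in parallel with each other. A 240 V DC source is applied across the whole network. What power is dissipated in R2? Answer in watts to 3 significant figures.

First combine the parallel branches into one equivalent R_p, then R1 + R_p is a series pair.
R_p = (82.7×15.0)/(82.7+15.0) = 12.70 Ω
R_total = 1.80 + 12.70 = 14.50 Ω
I = V / R_total = 240 / 14.50 = 16.56 A
Voltage across the parallel pair: V_p = I × R_p = 16.56 × 12.70 = 210.2 V
R2 sees V_p directly, so P = V_p² / R2.
P_R2 = (210.2)² / 82.7 = 534.3 W

534 W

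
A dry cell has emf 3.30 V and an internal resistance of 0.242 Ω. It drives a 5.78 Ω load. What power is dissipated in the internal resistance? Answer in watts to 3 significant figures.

The source's internal resistance is just another series element carrying I; its dissipation is I²r.
I = ε / (r + R) = 3.30 / (0.242 + 5.78) = 0.5480 A
P_int = I² r = (0.5480)² × 0.242 = 0.07267 W

0.0727 W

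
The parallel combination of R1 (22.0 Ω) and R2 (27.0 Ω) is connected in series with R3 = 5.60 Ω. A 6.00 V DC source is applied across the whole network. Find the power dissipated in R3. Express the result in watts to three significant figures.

0.642 W

First find R_p for the parallel pair, then treat R_p + R3 as a series loop.
R_p = (22.0×27.0)/(22.0+27.0) = 12.12 Ω
R_total = R_p + 5.60 = 12.12 + 5.60 = 17.72 Ω
I = V / R_total = 6.00 / 17.72 = 0.3386 A
All the supply current flows through R3; use P = I²R3.
P_R3 = (0.3386)² × 5.60 = 0.6419 W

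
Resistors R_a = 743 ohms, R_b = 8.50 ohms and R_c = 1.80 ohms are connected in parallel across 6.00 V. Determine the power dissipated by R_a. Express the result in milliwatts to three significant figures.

Every branch has 6.00 V across it, so for R_a the power is simply V²/R.
P_R_a = V² / R_a = (6.00)² / 743 Ω = 0.04845 W

48.5 mW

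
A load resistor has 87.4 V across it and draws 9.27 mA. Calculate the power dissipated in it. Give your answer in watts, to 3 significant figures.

0.810 W

Both the voltage across and the current through the element are known, so P = V I applies directly.
P = 87.4 V × 0.009270 A = 0.8102 W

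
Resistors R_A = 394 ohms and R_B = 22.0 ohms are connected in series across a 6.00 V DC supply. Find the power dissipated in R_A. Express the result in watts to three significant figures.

0.0820 W

In a series string the same current flows through every resistor — find that current, then P = I²R for the one we want.
R_total = 394 + 22.0 = 416.0 Ω
I = V / R_total = 6.00 / 416.0 = 0.01442 A
P_R_A = I² × R_A = (0.01442)² × 394 = 0.08196 W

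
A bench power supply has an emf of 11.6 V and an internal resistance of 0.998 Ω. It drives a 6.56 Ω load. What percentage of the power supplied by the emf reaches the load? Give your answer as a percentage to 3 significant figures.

Efficiency is P_load / P_total. With a series r and R sharing the same I, P = I²R for each, so η = R/(R+r).
η = R / (R + r) = 6.56 / (6.56 + 0.998) = 0.8680

86.8 %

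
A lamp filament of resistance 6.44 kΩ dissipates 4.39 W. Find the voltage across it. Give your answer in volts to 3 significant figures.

168 V

The two known quantities fix the third via V = √(P R).
V = √(4.39 × 6440) = 168.1 V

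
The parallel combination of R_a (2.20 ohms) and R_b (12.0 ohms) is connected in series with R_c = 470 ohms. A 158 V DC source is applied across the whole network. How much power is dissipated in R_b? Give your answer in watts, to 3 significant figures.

Collapse the R_a‖R_b pair into one equivalent R_p; then R_p and R_c form a series string.
R_p = (2.20×12.0)/(2.20+12.0) = 1.859 Ω
R_total = R_p + 470 = 1.859 + 470 = 471.9 Ω
I = V / R_total = 158 / 471.9 = 0.3348 A
Voltage across the parallel pair: V_p = I × R_p = 0.3348 × 1.859 = 0.6225 V
R_b has V_p across it, so P = V_p²/R_b.
P_R_b = (0.6225)² / 12.0 = 0.03230 W

0.0323 W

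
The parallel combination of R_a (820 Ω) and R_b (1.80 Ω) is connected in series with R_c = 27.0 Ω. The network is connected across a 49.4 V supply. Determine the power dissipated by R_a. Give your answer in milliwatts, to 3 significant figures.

11.6 mW

First find R_p for the parallel pair, then treat R_p + R_c as a series loop.
R_p = (820×1.80)/(820+1.80) = 1.796 Ω
R_total = R_p + 27.0 = 1.796 + 27.0 = 28.80 Ω
I = V / R_total = 49.4 / 28.80 = 1.716 A
Voltage across the parallel pair: V_p = I × R_p = 1.716 × 1.796 = 3.081 V
Use P = V²/R for R_a with V = V_p.
P_R_a = (3.081)² / 820 = 0.01158 W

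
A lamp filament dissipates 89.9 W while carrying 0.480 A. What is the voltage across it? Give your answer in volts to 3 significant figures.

187 V

From P = V I = I²R = V²/R, with the two given quantities we get V = P / I.
V = 89.9 / 0.4800 = 187.3 V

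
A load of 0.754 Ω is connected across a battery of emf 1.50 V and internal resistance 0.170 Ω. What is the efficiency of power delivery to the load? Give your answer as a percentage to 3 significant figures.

Both r and R carry the same current, so the power split is just the resistance split: η = R/(R+r).
η = R / (R + r) = 0.754 / (0.754 + 0.170) = 0.8160

81.6 %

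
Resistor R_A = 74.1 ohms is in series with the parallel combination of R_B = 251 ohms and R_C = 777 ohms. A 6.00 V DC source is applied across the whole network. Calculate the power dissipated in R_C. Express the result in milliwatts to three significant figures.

24.0 mW

Replace R_B and R_C with their parallel equivalent so the circuit becomes R_A in series with R_p.
R_p = (251×777)/(251+777) = 189.7 Ω
R_total = 74.1 + 189.7 = 263.8 Ω
I = V / R_total = 6.00 / 263.8 = 0.02274 A
Voltage across the parallel pair: V_p = I × R_p = 0.02274 × 189.7 = 4.315 V
R_C sees V_p directly, so P = V_p² / R_C.
P_R_C = (4.315)² / 777 = 0.02396 W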